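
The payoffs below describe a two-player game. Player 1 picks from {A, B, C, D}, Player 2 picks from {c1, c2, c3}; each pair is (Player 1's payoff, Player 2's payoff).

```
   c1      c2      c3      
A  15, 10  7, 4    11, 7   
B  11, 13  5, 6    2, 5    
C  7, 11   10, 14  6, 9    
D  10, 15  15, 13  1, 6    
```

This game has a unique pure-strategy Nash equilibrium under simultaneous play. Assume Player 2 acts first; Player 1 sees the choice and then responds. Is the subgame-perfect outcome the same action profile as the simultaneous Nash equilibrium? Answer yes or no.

no

Backward induction with Player 2 moving first.
- c1 → Player 1 plays A (best of 15, 11, 7, 10); Player 2 gets 10.
- c2 → Player 1 plays D (best of 7, 5, 10, 15); Player 2 gets 13.
- c3 → Player 1 plays A (best of 11, 2, 6, 1); Player 2 gets 7.
Player 2's induced payoffs are 10, 13, 7, so Player 2 commits to c2. Subgame-perfect outcome: (D, c2) with payoffs (15, 13).
Under simultaneous play:
Player 1's best replies: c1→A; c2→D; c3→A.
Player 2's best replies: A→c1; B→c1; C→c2; D→c1.
The unique mutual best reply is (A, c1), giving (15, 10).
Sequential outcome (D, c2) differs from the Nash profile (A, c1).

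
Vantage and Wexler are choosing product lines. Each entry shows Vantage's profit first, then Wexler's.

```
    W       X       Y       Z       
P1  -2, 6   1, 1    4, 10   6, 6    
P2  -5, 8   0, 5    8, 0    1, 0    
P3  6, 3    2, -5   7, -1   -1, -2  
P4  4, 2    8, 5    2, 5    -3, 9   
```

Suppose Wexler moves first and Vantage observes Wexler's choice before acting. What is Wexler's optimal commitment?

Work backward from Vantage's decision.
- W → Vantage plays P3 (best of -2, -5, 6, 4); Wexler gets 3.
- X → Vantage plays P4 (best of 1, 0, 2, 8); Wexler gets 5.
- Y → Vantage plays P2 (best of 4, 8, 7, 2); Wexler gets 0.
- Z → Vantage plays P1 (best of 6, 1, -1, -3); Wexler gets 6.
Wexler's induced payoffs are 3, 5, 0, 6, so Wexler commits to Z. Subgame-perfect outcome: (P1, Z) with payoffs (6, 6).

Z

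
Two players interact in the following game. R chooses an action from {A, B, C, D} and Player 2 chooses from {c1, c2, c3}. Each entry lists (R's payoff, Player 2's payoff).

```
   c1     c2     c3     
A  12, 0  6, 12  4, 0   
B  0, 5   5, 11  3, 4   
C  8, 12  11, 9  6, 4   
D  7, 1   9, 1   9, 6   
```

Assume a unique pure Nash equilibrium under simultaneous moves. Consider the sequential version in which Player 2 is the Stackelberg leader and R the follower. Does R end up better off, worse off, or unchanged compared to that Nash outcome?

better off

R best-responds to each possible Player 2 move:
- c1: R compares 12, 0, 8, 7 and picks A; Player 2 would get 0.
- c2: R compares 6, 5, 11, 9 and picks C; Player 2 would get 9.
- c3: R compares 4, 3, 6, 9 and picks D; Player 2 would get 6.
Player 2's induced payoffs are 0, 9, 6, so Player 2 commits to c2. Subgame-perfect outcome: (C, c2) with payoffs (11, 9).
Now find the simultaneous Nash equilibrium.
R's best replies: c1→A; c2→C; c3→D.
Player 2's best replies: A→c2; B→c2; C→c1; D→c3.
Only (D, c3) has each player best-responding; Nash payoffs (9, 6).
R earns 11 sequentially versus 9 at the Nash outcome: better off.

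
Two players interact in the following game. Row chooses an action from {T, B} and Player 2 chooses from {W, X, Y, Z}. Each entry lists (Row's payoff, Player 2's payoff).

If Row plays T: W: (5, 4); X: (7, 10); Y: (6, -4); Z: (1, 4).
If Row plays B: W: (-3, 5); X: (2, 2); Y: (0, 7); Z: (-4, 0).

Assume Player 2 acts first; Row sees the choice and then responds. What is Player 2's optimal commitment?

Row best-responds to each possible Player 2 move:
- W: Row compares 5, -3 and picks T; Player 2 would get 4.
- X: Row compares 7, 2 and picks T; Player 2 would get 10.
- Y: Row compares 6, 0 and picks T; Player 2 would get -4.
- Z: Row compares 1, -4 and picks T; Player 2 would get 4.
Among 4, 10, -4, 4, the best is 10 at X. Subgame-perfect outcome: (T, X) with payoffs (7, 10).

X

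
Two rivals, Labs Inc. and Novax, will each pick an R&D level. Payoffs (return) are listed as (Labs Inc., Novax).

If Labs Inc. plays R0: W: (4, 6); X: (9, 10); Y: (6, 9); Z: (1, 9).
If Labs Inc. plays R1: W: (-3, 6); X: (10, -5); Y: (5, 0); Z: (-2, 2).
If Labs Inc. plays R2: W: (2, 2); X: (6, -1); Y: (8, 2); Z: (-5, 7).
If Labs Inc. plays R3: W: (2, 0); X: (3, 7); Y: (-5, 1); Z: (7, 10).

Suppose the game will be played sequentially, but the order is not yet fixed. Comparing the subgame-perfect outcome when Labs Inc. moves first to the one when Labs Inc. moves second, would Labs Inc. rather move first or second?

first

If Labs Inc. leads: Novax's best replies are R0→X, R1→W, R2→Z, R3→Z; Labs Inc.'s induced payoffs 9, -3, -5, 7; outcome (R0, X), payoffs (9, 10).
If Novax leads: Labs Inc.'s best replies are W→R0, X→R1, Y→R2, Z→R3; Novax's induced payoffs 6, -5, 2, 10; outcome (R3, Z), payoffs (7, 10).
Labs Inc. gets 9 moving first and 7 moving second, so Labs Inc. prefers to move first.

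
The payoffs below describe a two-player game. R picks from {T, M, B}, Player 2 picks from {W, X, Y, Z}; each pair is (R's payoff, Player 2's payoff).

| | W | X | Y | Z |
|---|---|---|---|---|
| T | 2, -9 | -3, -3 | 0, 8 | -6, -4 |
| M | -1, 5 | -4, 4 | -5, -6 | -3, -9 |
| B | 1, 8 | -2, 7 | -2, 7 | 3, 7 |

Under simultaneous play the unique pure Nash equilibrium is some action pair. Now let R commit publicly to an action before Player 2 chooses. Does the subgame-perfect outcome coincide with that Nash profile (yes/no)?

Backward induction with R moving first.
- T: Player 2 compares -9, -3, 8, -4 and picks Y; R would get 0.
- M: Player 2 compares 5, 4, -6, -9 and picks W; R would get -1.
- B: Player 2 compares 8, 7, 7, 7 and picks W; R would get 1.
Maximizing over 0, -1, 1, R chooses B. Subgame-perfect outcome: (B, W) with payoffs (1, 8).
For the simultaneous game, intersect best replies.
R's best replies: W→T; X→B; Y→T; Z→B.
Player 2's best replies: T→Y; M→W; B→W.
Only (T, Y) has each player best-responding; Nash payoffs (0, 8).
Sequential outcome (B, W) differs from the Nash profile (T, Y).

no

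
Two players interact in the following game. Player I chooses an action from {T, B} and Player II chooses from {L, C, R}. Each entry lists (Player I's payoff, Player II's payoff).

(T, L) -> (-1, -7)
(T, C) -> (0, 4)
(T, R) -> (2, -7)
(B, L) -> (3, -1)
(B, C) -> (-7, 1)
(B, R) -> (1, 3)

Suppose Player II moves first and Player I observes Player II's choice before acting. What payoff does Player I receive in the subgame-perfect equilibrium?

0

Player I best-responds to each possible Player II move:
- L: Player I compares -1, 3 and picks B; Player II would get -1.
- C: Player I compares 0, -7 and picks T; Player II would get 4.
- R: Player I compares 2, 1 and picks T; Player II would get -7.
Maximizing over -1, 4, -7, Player II chooses C. Subgame-perfect outcome: (T, C) with payoffs (0, 4).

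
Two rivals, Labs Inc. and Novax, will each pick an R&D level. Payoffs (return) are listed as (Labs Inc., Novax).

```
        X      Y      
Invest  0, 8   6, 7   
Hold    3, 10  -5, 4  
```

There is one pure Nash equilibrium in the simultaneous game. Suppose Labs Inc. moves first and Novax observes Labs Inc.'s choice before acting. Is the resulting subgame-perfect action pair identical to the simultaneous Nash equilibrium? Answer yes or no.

yes

Work backward from Novax's decision.
- Invest → Novax plays X (best of 8, 7); Labs Inc. gets 0.
- Hold → Novax plays X (best of 10, 4); Labs Inc. gets 3.
Maximizing over 0, 3, Labs Inc. chooses Hold. Subgame-perfect outcome: (Hold, X) with payoffs (3, 10).
Under simultaneous play:
Labs Inc.'s best replies: X→Hold; Y→Invest.
Novax's best replies: Invest→X; Hold→X.
The unique mutual best reply is (Hold, X), giving (3, 10).
Sequential outcome (Hold, X) coincides with the Nash profile (Hold, X).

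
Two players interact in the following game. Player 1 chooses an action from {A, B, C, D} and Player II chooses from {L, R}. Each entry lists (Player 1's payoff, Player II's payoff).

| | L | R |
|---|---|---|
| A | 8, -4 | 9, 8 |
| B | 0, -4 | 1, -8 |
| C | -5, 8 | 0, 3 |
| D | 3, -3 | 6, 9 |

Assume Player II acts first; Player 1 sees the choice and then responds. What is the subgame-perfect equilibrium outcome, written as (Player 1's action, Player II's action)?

Solve by backward induction (Player II leads).
- L → Player 1 plays A (best of 8, 0, -5, 3); Player II gets -4.
- R → Player 1 plays A (best of 9, 1, 0, 6); Player II gets 8.
Among -4, 8, the best is 8 at R. Subgame-perfect outcome: (A, R) with payoffs (9, 8).

(A, R)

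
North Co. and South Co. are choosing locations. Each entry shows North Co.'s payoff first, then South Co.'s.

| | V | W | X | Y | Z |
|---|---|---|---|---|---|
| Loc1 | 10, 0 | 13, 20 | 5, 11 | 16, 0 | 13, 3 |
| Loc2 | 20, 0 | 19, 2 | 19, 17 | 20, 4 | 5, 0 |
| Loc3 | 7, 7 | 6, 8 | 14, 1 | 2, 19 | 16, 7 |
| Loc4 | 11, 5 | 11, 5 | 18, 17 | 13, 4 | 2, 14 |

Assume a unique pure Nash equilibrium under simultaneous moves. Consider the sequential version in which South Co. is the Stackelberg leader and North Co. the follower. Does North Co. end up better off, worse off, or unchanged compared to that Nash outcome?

unchanged

North Co. best-responds to each possible South Co. move:
- V → North Co. plays Loc2 (best of 10, 20, 7, 11); South Co. gets 0.
- W → North Co. plays Loc2 (best of 13, 19, 6, 11); South Co. gets 2.
- X → North Co. plays Loc2 (best of 5, 19, 14, 18); South Co. gets 17.
- Y → North Co. plays Loc2 (best of 16, 20, 2, 13); South Co. gets 4.
- Z → North Co. plays Loc3 (best of 13, 5, 16, 2); South Co. gets 7.
Among 0, 2, 17, 4, 7, the best is 17 at X. Subgame-perfect outcome: (Loc2, X) with payoffs (19, 17).
Now find the simultaneous Nash equilibrium.
North Co.'s best replies: V→Loc2; W→Loc2; X→Loc2; Y→Loc2; Z→Loc3.
South Co.'s best replies: Loc1→W; Loc2→X; Loc3→Y; Loc4→X.
Only (Loc2, X) has each player best-responding; Nash payoffs (19, 17).
North Co. earns 19 sequentially versus 19 at the Nash outcome: unchanged.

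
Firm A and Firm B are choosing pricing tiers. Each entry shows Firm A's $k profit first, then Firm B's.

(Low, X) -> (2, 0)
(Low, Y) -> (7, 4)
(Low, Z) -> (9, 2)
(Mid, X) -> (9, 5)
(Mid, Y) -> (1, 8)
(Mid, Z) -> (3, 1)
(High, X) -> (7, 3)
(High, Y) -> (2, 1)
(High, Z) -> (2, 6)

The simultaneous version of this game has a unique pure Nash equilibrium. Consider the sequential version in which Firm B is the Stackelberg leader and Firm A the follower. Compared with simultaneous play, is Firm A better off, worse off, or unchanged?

better off

Work backward from Firm A's decision.
- X: BR = Mid, leader payoff 5.
- Y: BR = Low, leader payoff 4.
- Z: BR = Low, leader payoff 2.
Among 5, 4, 2, the best is 5 at X. Subgame-perfect outcome: (Mid, X) with payoffs (9, 5).
Under simultaneous play:
Firm A's best replies: X→Mid; Y→Low; Z→Low.
Firm B's best replies: Low→Y; Mid→Y; High→Z.
Only (Low, Y) has each player best-responding; Nash payoffs (7, 4).
Firm A earns 9 sequentially versus 7 at the Nash outcome: better off.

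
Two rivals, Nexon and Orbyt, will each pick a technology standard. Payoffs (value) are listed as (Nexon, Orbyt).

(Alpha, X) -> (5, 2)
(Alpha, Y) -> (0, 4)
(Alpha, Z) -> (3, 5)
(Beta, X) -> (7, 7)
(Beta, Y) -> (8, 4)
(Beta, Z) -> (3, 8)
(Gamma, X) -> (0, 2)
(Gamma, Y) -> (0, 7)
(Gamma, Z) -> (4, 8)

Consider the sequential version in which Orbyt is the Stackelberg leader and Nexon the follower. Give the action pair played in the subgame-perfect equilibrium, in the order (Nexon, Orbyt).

(Gamma, Z)

Nexon best-responds to each possible Orbyt move:
- X → Nexon plays Beta (best of 5, 7, 0); Orbyt gets 7.
- Y → Nexon plays Beta (best of 0, 8, 0); Orbyt gets 4.
- Z → Nexon plays Gamma (best of 3, 3, 4); Orbyt gets 8.
Among 7, 4, 8, the best is 8 at Z. Subgame-perfect outcome: (Gamma, Z) with payoffs (4, 8).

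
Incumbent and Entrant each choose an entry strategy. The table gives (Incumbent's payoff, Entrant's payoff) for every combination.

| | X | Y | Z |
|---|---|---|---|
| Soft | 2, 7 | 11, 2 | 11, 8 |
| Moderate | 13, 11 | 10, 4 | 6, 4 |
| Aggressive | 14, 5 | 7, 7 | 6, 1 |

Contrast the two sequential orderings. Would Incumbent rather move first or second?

If Incumbent leads: Entrant's best replies are Soft→Z, Moderate→X, Aggressive→Y; Incumbent's induced payoffs 11, 13, 7; outcome (Moderate, X), payoffs (13, 11).
If Entrant leads: Incumbent's best replies are X→Aggressive, Y→Soft, Z→Soft; Entrant's induced payoffs 5, 2, 8; outcome (Soft, Z), payoffs (11, 8).
Incumbent gets 13 moving first and 11 moving second, so Incumbent prefers to move first.

first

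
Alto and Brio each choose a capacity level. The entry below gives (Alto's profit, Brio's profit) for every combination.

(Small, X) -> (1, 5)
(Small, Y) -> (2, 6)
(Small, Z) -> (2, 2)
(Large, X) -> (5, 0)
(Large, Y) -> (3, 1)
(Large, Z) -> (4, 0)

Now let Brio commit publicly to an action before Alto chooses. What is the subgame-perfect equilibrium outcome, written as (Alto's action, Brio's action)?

Alto best-responds to each possible Brio move:
- X → Alto plays Large (best of 1, 5); Brio gets 0.
- Y → Alto plays Large (best of 2, 3); Brio gets 1.
- Z → Alto plays Large (best of 2, 4); Brio gets 0.
Among 0, 1, 0, the best is 1 at Y. Subgame-perfect outcome: (Large, Y) with payoffs (3, 1).

(Large, Y)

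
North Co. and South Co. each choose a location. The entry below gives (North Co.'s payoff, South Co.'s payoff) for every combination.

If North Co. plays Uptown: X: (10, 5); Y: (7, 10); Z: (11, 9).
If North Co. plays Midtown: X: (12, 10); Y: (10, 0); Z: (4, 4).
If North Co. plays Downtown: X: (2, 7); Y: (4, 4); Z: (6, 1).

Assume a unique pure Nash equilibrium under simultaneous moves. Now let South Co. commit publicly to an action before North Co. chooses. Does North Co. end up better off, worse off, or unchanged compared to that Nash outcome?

North Co. best-responds to each possible South Co. move:
- X: North Co. compares 10, 12, 2 and picks Midtown; South Co. would get 10.
- Y: North Co. compares 7, 10, 4 and picks Midtown; South Co. would get 0.
- Z: North Co. compares 11, 4, 6 and picks Uptown; South Co. would get 9.
Among 10, 0, 9, the best is 10 at X. Subgame-perfect outcome: (Midtown, X) with payoffs (12, 10).
For the simultaneous game, intersect best replies.
North Co.'s best replies: X→Midtown; Y→Midtown; Z→Uptown.
South Co.'s best replies: Uptown→Y; Midtown→X; Downtown→X.
The unique mutual best reply is (Midtown, X), giving (12, 10).
North Co. earns 12 sequentially versus 12 at the Nash outcome: unchanged.

unchanged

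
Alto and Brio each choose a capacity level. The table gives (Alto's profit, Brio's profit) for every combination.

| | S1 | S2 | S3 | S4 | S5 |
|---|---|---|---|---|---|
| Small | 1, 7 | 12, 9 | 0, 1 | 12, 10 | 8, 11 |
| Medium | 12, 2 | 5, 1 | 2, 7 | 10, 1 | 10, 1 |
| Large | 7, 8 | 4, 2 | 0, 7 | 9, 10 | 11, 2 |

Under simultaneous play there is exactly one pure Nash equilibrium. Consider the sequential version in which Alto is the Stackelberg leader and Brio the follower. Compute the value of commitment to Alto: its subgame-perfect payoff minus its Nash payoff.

Brio best-responds to each possible Alto move:
- Small: Brio compares 7, 9, 1, 10, 11 and picks S5; Alto would get 8.
- Medium: Brio compares 2, 1, 7, 1, 1 and picks S3; Alto would get 2.
- Large: Brio compares 8, 2, 7, 10, 2 and picks S4; Alto would get 9.
Alto's induced payoffs are 8, 2, 9, so Alto commits to Large. Subgame-perfect outcome: (Large, S4) with payoffs (9, 10).
For the simultaneous game, intersect best replies.
Alto's best replies: S1→Medium; S2→Small; S3→Medium; S4→Small; S5→Large.
Brio's best replies: Small→S5; Medium→S3; Large→S4.
Only (Medium, S3) has each player best-responding; Nash payoffs (2, 7).
Alto's commitment gain: 9 − 2 = 7.

7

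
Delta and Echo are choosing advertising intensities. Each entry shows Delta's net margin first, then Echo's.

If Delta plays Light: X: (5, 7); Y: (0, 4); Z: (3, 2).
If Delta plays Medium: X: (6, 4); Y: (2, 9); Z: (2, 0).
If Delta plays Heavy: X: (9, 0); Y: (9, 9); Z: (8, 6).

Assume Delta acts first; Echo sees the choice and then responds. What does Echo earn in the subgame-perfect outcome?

Backward induction with Delta moving first.
- Light: Echo compares 7, 4, 2 and picks X; Delta would get 5.
- Medium: Echo compares 4, 9, 0 and picks Y; Delta would get 2.
- Heavy: Echo compares 0, 9, 6 and picks Y; Delta would get 9.
Delta's induced payoffs are 5, 2, 9, so Delta commits to Heavy. Subgame-perfect outcome: (Heavy, Y) with payoffs (9, 9).

9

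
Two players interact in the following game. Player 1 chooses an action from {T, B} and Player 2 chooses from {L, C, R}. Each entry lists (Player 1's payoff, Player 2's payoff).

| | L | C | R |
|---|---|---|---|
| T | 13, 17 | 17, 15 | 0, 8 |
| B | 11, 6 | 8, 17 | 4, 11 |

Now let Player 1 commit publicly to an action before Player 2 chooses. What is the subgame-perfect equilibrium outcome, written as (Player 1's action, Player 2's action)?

(T, L)

Work backward from Player 2's decision.
- T: BR = L, leader payoff 13.
- B: BR = C, leader payoff 8.
Player 1's induced payoffs are 13, 8, so Player 1 commits to T. Subgame-perfect outcome: (T, L) with payoffs (13, 17).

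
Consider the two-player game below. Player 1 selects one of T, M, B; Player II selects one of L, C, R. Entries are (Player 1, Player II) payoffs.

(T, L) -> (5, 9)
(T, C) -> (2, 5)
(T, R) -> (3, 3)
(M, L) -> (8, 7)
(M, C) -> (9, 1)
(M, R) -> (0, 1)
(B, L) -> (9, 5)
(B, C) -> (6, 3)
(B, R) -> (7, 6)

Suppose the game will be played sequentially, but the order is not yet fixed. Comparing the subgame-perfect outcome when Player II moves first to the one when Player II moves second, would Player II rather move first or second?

second

If Player 1 leads: Player II's best replies are T→L, M→L, B→R; Player 1's induced payoffs 5, 8, 7; outcome (M, L), payoffs (8, 7).
If Player II leads: Player 1's best replies are L→B, C→M, R→B; Player II's induced payoffs 5, 1, 6; outcome (B, R), payoffs (7, 6).
Player II gets 6 moving first and 7 moving second, so Player II prefers to move second.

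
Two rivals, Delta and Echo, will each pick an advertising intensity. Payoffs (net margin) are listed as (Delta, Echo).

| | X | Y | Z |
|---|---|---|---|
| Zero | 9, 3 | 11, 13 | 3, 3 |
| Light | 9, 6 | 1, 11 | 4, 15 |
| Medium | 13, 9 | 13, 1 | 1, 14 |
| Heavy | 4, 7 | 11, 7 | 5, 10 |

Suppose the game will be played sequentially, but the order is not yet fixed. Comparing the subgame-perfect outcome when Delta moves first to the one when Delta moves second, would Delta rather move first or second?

first

If Delta leads: Echo's best replies are Zero→Y, Light→Z, Medium→Z, Heavy→Z; Delta's induced payoffs 11, 4, 1, 5; outcome (Zero, Y), payoffs (11, 13).
If Echo leads: Delta's best replies are X→Medium, Y→Medium, Z→Heavy; Echo's induced payoffs 9, 1, 10; outcome (Heavy, Z), payoffs (5, 10).
Delta gets 11 moving first and 5 moving second, so Delta prefers to move first.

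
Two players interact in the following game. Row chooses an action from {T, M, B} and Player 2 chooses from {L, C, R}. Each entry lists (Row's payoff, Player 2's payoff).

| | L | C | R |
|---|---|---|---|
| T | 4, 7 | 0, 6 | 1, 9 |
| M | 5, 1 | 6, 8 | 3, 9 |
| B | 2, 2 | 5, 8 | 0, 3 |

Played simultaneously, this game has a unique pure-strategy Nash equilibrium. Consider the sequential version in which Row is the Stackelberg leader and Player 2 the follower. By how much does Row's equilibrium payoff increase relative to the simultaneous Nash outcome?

2

Work backward from Player 2's decision.
- T → Player 2 plays R (best of 7, 6, 9); Row gets 1.
- M → Player 2 plays R (best of 1, 8, 9); Row gets 3.
- B → Player 2 plays C (best of 2, 8, 3); Row gets 5.
Row's induced payoffs are 1, 3, 5, so Row commits to B. Subgame-perfect outcome: (B, C) with payoffs (5, 8).
For the simultaneous game, intersect best replies.
Row's best replies: L→M; C→M; R→M.
Player 2's best replies: T→R; M→R; B→C.
Only (M, R) has each player best-responding; Nash payoffs (3, 9).
Row's commitment gain: 5 − 3 = 2.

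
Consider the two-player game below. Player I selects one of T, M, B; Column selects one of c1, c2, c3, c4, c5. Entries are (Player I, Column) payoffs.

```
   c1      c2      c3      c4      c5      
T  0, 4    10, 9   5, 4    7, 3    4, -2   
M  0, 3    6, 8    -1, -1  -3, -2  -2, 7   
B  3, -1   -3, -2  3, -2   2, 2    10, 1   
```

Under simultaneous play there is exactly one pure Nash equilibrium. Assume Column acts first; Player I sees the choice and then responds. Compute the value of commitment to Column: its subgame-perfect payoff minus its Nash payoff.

0

Solve by backward induction (Column leads).
- c1: Player I compares 0, 0, 3 and picks B; Column would get -1.
- c2: Player I compares 10, 6, -3 and picks T; Column would get 9.
- c3: Player I compares 5, -1, 3 and picks T; Column would get 4.
- c4: Player I compares 7, -3, 2 and picks T; Column would get 3.
- c5: Player I compares 4, -2, 10 and picks B; Column would get 1.
Column's induced payoffs are -1, 9, 4, 3, 1, so Column commits to c2. Subgame-perfect outcome: (T, c2) with payoffs (10, 9).
Under simultaneous play:
Player I's best replies: c1→B; c2→T; c3→T; c4→T; c5→B.
Column's best replies: T→c2; M→c2; B→c4.
Only (T, c2) has each player best-responding; Nash payoffs (10, 9).
Column's commitment gain: 9 − 9 = 0.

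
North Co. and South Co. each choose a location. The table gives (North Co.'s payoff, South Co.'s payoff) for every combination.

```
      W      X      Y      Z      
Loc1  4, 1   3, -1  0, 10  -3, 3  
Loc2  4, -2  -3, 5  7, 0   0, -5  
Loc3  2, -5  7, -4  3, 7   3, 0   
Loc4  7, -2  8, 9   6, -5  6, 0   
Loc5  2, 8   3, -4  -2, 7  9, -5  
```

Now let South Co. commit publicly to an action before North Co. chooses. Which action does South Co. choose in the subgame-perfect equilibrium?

X

Backward induction with South Co. moving first.
- W: North Co. compares 4, 4, 2, 7, 2 and picks Loc4; South Co. would get -2.
- X: North Co. compares 3, -3, 7, 8, 3 and picks Loc4; South Co. would get 9.
- Y: North Co. compares 0, 7, 3, 6, -2 and picks Loc2; South Co. would get 0.
- Z: North Co. compares -3, 0, 3, 6, 9 and picks Loc5; South Co. would get -5.
Among -2, 9, 0, -5, the best is 9 at X. Subgame-perfect outcome: (Loc4, X) with payoffs (8, 9).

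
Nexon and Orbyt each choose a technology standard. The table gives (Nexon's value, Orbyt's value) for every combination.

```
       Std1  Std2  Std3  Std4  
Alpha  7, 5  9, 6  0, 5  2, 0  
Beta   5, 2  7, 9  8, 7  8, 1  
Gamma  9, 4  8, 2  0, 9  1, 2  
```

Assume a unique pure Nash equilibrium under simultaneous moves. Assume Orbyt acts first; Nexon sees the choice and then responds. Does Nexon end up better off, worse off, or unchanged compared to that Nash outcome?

Nexon best-responds to each possible Orbyt move:
- Std1: BR = Gamma, leader payoff 4.
- Std2: BR = Alpha, leader payoff 6.
- Std3: BR = Beta, leader payoff 7.
- Std4: BR = Beta, leader payoff 1.
Maximizing over 4, 6, 7, 1, Orbyt chooses Std3. Subgame-perfect outcome: (Beta, Std3) with payoffs (8, 7).
Under simultaneous play:
Nexon's best replies: Std1→Gamma; Std2→Alpha; Std3→Beta; Std4→Beta.
Orbyt's best replies: Alpha→Std2; Beta→Std2; Gamma→Std3.
The unique mutual best reply is (Alpha, Std2), giving (9, 6).
Nexon earns 8 sequentially versus 9 at the Nash outcome: worse off.

worse off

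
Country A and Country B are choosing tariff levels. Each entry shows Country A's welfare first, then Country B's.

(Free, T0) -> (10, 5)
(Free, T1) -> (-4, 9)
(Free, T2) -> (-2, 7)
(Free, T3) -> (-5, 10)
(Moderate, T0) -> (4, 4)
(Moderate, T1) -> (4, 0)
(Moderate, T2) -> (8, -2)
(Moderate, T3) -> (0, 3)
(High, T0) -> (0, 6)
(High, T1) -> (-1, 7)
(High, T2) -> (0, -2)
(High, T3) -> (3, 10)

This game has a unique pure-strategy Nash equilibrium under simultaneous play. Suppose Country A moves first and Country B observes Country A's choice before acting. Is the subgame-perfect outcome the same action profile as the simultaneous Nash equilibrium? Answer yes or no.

Backward induction with Country A moving first.
- Free: Country B compares 5, 9, 7, 10 and picks T3; Country A would get -5.
- Moderate: Country B compares 4, 0, -2, 3 and picks T0; Country A would get 4.
- High: Country B compares 6, 7, -2, 10 and picks T3; Country A would get 3.
Country A's induced payoffs are -5, 4, 3, so Country A commits to Moderate. Subgame-perfect outcome: (Moderate, T0) with payoffs (4, 4).
Under simultaneous play:
Country A's best replies: T0→Free; T1→Moderate; T2→Moderate; T3→High.
Country B's best replies: Free→T3; Moderate→T0; High→T3.
Only (High, T3) has each player best-responding; Nash payoffs (3, 10).
Sequential outcome (Moderate, T0) differs from the Nash profile (High, T3).

no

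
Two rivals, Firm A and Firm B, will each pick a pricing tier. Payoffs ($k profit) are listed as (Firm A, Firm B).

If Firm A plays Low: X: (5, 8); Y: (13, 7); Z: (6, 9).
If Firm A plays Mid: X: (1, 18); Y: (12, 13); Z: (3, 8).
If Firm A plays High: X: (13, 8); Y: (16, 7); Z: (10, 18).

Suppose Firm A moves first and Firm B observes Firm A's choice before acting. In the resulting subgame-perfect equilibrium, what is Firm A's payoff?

Solve by backward induction (Firm A leads).
- Low: Firm B compares 8, 7, 9 and picks Z; Firm A would get 6.
- Mid: Firm B compares 18, 13, 8 and picks X; Firm A would get 1.
- High: Firm B compares 8, 7, 18 and picks Z; Firm A would get 10.
Firm A's induced payoffs are 6, 1, 10, so Firm A commits to High. Subgame-perfect outcome: (High, Z) with payoffs (10, 18).

10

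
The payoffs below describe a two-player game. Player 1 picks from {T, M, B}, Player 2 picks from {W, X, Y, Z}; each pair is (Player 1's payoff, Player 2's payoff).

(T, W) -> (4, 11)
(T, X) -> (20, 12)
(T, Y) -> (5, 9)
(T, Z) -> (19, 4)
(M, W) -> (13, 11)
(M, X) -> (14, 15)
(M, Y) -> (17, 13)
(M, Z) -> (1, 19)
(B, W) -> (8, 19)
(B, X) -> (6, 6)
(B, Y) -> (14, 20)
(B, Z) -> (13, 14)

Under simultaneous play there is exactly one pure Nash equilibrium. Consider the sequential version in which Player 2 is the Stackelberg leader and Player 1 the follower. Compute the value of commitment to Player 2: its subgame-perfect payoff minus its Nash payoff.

Work backward from Player 1's decision.
- W → Player 1 plays M (best of 4, 13, 8); Player 2 gets 11.
- X → Player 1 plays T (best of 20, 14, 6); Player 2 gets 12.
- Y → Player 1 plays M (best of 5, 17, 14); Player 2 gets 13.
- Z → Player 1 plays T (best of 19, 1, 13); Player 2 gets 4.
Maximizing over 11, 12, 13, 4, Player 2 chooses Y. Subgame-perfect outcome: (M, Y) with payoffs (17, 13).
For the simultaneous game, intersect best replies.
Player 1's best replies: W→M; X→T; Y→M; Z→T.
Player 2's best replies: T→X; M→Z; B→Y.
Only (T, X) has each player best-responding; Nash payoffs (20, 12).
Player 2's commitment gain: 13 − 12 = 1.

1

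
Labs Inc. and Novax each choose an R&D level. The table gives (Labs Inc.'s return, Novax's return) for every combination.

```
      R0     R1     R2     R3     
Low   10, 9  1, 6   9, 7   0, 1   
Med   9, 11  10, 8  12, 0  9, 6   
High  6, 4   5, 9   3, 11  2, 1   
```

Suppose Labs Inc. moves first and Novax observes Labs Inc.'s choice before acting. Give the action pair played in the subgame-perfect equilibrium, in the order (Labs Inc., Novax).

(Low, R0)

Work backward from Novax's decision.
- Low: BR = R0, leader payoff 10.
- Med: BR = R0, leader payoff 9.
- High: BR = R2, leader payoff 3.
Maximizing over 10, 9, 3, Labs Inc. chooses Low. Subgame-perfect outcome: (Low, R0) with payoffs (10, 9).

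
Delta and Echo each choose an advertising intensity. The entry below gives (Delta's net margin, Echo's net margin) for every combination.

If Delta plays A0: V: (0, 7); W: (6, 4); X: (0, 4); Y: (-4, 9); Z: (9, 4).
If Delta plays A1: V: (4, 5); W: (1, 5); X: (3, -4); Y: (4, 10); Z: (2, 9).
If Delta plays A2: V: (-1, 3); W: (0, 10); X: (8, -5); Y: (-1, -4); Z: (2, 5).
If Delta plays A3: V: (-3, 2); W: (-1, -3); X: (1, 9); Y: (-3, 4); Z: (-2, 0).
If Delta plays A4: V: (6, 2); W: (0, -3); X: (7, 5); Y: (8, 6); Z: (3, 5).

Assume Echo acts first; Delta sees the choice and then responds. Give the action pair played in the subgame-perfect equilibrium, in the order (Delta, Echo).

(A4, Y)

Delta best-responds to each possible Echo move:
- V: Delta compares 0, 4, -1, -3, 6 and picks A4; Echo would get 2.
- W: Delta compares 6, 1, 0, -1, 0 and picks A0; Echo would get 4.
- X: Delta compares 0, 3, 8, 1, 7 and picks A2; Echo would get -5.
- Y: Delta compares -4, 4, -1, -3, 8 and picks A4; Echo would get 6.
- Z: Delta compares 9, 2, 2, -2, 3 and picks A0; Echo would get 4.
Maximizing over 2, 4, -5, 6, 4, Echo chooses Y. Subgame-perfect outcome: (A4, Y) with payoffs (8, 6).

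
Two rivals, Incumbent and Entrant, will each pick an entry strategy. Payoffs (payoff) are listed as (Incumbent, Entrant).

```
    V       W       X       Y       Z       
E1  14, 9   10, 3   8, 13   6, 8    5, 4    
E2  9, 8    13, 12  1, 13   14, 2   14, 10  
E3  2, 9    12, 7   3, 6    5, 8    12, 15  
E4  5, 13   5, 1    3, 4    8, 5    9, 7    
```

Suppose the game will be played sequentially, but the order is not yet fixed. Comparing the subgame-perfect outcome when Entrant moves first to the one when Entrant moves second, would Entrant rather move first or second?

second

If Incumbent leads: Entrant's best replies are E1→X, E2→X, E3→Z, E4→V; Incumbent's induced payoffs 8, 1, 12, 5; outcome (E3, Z), payoffs (12, 15).
If Entrant leads: Incumbent's best replies are V→E1, W→E2, X→E1, Y→E2, Z→E2; Entrant's induced payoffs 9, 12, 13, 2, 10; outcome (E1, X), payoffs (8, 13).
Entrant gets 13 moving first and 15 moving second, so Entrant prefers to move second.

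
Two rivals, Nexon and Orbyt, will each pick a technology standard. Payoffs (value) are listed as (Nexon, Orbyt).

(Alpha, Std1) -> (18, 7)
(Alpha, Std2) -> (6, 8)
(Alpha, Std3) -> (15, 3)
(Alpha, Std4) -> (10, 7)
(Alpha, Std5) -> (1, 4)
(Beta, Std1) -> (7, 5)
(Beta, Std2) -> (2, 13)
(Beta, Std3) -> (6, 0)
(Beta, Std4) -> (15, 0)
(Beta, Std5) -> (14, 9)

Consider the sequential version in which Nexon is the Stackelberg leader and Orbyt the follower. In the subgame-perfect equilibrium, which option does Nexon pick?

Alpha

Work backward from Orbyt's decision.
- Alpha: Orbyt compares 7, 8, 3, 7, 4 and picks Std2; Nexon would get 6.
- Beta: Orbyt compares 5, 13, 0, 0, 9 and picks Std2; Nexon would get 2.
Maximizing over 6, 2, Nexon chooses Alpha. Subgame-perfect outcome: (Alpha, Std2) with payoffs (6, 8).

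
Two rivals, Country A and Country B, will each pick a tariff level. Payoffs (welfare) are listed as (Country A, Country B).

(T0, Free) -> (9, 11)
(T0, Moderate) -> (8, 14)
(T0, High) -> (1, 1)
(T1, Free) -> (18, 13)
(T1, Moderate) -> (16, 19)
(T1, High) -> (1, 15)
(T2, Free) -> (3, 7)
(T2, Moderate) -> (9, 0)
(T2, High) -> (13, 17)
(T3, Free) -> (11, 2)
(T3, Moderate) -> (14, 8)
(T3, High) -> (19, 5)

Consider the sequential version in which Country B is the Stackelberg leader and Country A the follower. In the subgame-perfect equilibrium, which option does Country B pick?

Solve by backward induction (Country B leads).
- Free: BR = T1, leader payoff 13.
- Moderate: BR = T1, leader payoff 19.
- High: BR = T3, leader payoff 5.
Maximizing over 13, 19, 5, Country B chooses Moderate. Subgame-perfect outcome: (T1, Moderate) with payoffs (16, 19).

Moderate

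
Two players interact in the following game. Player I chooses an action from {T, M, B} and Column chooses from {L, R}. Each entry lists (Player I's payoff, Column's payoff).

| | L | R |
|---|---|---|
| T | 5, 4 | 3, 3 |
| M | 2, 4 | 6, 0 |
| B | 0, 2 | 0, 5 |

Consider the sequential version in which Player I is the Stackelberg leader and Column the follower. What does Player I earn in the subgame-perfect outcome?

5

Backward induction with Player I moving first.
- T → Column plays L (best of 4, 3); Player I gets 5.
- M → Column plays L (best of 4, 0); Player I gets 2.
- B → Column plays R (best of 2, 5); Player I gets 0.
Among 5, 2, 0, the best is 5 at T. Subgame-perfect outcome: (T, L) with payoffs (5, 4).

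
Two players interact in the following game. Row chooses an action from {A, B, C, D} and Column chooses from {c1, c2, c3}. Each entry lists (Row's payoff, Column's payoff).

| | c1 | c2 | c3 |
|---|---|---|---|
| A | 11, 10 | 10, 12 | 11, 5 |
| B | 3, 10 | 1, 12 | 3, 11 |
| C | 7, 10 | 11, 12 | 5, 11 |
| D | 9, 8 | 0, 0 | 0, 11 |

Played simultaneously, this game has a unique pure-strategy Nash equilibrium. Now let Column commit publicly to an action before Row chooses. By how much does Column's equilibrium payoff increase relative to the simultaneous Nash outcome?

0

Work backward from Row's decision.
- c1: BR = A, leader payoff 10.
- c2: BR = C, leader payoff 12.
- c3: BR = A, leader payoff 5.
Maximizing over 10, 12, 5, Column chooses c2. Subgame-perfect outcome: (C, c2) with payoffs (11, 12).
Under simultaneous play:
Row's best replies: c1→A; c2→C; c3→A.
Column's best replies: A→c2; B→c2; C→c2; D→c3.
The unique mutual best reply is (C, c2), giving (11, 12).
Column's commitment gain: 12 − 12 = 0.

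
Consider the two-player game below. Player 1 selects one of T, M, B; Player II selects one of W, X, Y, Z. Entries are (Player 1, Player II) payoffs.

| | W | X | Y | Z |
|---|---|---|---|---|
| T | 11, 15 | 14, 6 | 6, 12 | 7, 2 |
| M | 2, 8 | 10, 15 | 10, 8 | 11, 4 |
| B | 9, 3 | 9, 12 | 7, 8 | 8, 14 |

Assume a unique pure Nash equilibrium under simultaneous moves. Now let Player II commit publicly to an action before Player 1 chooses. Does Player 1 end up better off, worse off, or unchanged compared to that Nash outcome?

Solve by backward induction (Player II leads).
- W: Player 1 compares 11, 2, 9 and picks T; Player II would get 15.
- X: Player 1 compares 14, 10, 9 and picks T; Player II would get 6.
- Y: Player 1 compares 6, 10, 7 and picks M; Player II would get 8.
- Z: Player 1 compares 7, 11, 8 and picks M; Player II would get 4.
Among 15, 6, 8, 4, the best is 15 at W. Subgame-perfect outcome: (T, W) with payoffs (11, 15).
Now find the simultaneous Nash equilibrium.
Player 1's best replies: W→T; X→T; Y→M; Z→M.
Player II's best replies: T→W; M→X; B→Z.
Only (T, W) has each player best-responding; Nash payoffs (11, 15).
Player 1 earns 11 sequentially versus 11 at the Nash outcome: unchanged.

unchanged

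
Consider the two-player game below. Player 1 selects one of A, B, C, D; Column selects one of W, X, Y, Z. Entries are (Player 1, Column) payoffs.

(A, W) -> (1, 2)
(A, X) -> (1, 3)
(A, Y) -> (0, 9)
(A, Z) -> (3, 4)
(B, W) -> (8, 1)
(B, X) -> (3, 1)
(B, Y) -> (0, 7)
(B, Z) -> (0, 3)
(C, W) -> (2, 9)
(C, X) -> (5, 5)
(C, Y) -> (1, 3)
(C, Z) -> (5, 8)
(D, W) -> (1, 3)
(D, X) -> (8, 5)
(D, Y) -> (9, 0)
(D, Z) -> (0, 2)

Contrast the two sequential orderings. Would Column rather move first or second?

If Player 1 leads: Column's best replies are A→Y, B→Y, C→W, D→X; Player 1's induced payoffs 0, 0, 2, 8; outcome (D, X), payoffs (8, 5).
If Column leads: Player 1's best replies are W→B, X→D, Y→D, Z→C; Column's induced payoffs 1, 5, 0, 8; outcome (C, Z), payoffs (5, 8).
Column gets 8 moving first and 5 moving second, so Column prefers to move first.

first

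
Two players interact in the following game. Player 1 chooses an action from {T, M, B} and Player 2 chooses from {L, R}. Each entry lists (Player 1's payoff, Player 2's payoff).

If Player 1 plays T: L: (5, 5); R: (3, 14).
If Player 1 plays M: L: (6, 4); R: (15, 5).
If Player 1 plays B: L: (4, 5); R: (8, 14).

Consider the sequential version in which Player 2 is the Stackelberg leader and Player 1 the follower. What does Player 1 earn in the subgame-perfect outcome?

15

Work backward from Player 1's decision.
- L: BR = M, leader payoff 4.
- R: BR = M, leader payoff 5.
Among 4, 5, the best is 5 at R. Subgame-perfect outcome: (M, R) with payoffs (15, 5).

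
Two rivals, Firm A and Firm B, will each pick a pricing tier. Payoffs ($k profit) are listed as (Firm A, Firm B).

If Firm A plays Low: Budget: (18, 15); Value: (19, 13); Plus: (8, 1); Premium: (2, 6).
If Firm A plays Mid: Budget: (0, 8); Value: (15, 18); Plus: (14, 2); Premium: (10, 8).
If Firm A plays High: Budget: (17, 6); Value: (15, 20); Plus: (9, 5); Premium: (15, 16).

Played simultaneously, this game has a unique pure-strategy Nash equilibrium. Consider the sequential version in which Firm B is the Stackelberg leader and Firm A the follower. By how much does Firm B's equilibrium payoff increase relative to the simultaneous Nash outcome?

1

Solve by backward induction (Firm B leads).
- Budget → Firm A plays Low (best of 18, 0, 17); Firm B gets 15.
- Value → Firm A plays Low (best of 19, 15, 15); Firm B gets 13.
- Plus → Firm A plays Mid (best of 8, 14, 9); Firm B gets 2.
- Premium → Firm A plays High (best of 2, 10, 15); Firm B gets 16.
Among 15, 13, 2, 16, the best is 16 at Premium. Subgame-perfect outcome: (High, Premium) with payoffs (15, 16).
For the simultaneous game, intersect best replies.
Firm A's best replies: Budget→Low; Value→Low; Plus→Mid; Premium→High.
Firm B's best replies: Low→Budget; Mid→Value; High→Value.
Only (Low, Budget) has each player best-responding; Nash payoffs (18, 15).
Firm B's commitment gain: 16 − 15 = 1.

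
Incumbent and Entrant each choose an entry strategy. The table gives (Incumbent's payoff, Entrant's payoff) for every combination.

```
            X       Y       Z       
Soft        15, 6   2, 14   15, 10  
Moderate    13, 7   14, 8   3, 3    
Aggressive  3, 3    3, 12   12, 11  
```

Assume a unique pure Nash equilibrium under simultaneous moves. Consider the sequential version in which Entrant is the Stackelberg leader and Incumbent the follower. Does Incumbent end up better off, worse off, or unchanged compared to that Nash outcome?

Incumbent best-responds to each possible Entrant move:
- X → Incumbent plays Soft (best of 15, 13, 3); Entrant gets 6.
- Y → Incumbent plays Moderate (best of 2, 14, 3); Entrant gets 8.
- Z → Incumbent plays Soft (best of 15, 3, 12); Entrant gets 10.
Among 6, 8, 10, the best is 10 at Z. Subgame-perfect outcome: (Soft, Z) with payoffs (15, 10).
Now find the simultaneous Nash equilibrium.
Incumbent's best replies: X→Soft; Y→Moderate; Z→Soft.
Entrant's best replies: Soft→Y; Moderate→Y; Aggressive→Y.
The unique mutual best reply is (Moderate, Y), giving (14, 8).
Incumbent earns 15 sequentially versus 14 at the Nash outcome: better off.

better off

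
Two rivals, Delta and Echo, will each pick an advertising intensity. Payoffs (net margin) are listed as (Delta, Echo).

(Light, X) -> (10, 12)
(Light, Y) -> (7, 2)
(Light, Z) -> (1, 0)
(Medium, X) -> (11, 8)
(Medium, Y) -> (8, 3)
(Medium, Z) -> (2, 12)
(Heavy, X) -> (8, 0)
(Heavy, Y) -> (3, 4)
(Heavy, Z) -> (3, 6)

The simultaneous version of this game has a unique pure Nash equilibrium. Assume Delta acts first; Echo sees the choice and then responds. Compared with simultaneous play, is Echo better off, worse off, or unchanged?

better off

Solve by backward induction (Delta leads).
- Light: Echo compares 12, 2, 0 and picks X; Delta would get 10.
- Medium: Echo compares 8, 3, 12 and picks Z; Delta would get 2.
- Heavy: Echo compares 0, 4, 6 and picks Z; Delta would get 3.
Maximizing over 10, 2, 3, Delta chooses Light. Subgame-perfect outcome: (Light, X) with payoffs (10, 12).
For the simultaneous game, intersect best replies.
Delta's best replies: X→Medium; Y→Medium; Z→Heavy.
Echo's best replies: Light→X; Medium→Z; Heavy→Z.
Only (Heavy, Z) has each player best-responding; Nash payoffs (3, 6).
Echo earns 12 sequentially versus 6 at the Nash outcome: better off.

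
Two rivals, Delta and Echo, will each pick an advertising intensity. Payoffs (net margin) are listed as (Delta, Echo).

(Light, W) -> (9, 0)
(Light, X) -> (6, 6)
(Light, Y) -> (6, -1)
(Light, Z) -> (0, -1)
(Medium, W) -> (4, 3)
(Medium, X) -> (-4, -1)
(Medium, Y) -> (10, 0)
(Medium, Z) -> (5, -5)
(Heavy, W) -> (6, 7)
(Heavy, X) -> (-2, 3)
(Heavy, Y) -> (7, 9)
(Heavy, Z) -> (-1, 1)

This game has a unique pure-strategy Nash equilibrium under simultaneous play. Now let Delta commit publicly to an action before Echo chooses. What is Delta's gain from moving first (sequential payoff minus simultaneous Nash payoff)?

Echo best-responds to each possible Delta move:
- Light: Echo compares 0, 6, -1, -1 and picks X; Delta would get 6.
- Medium: Echo compares 3, -1, 0, -5 and picks W; Delta would get 4.
- Heavy: Echo compares 7, 3, 9, 1 and picks Y; Delta would get 7.
Delta's induced payoffs are 6, 4, 7, so Delta commits to Heavy. Subgame-perfect outcome: (Heavy, Y) with payoffs (7, 9).
Under simultaneous play:
Delta's best replies: W→Light; X→Light; Y→Medium; Z→Medium.
Echo's best replies: Light→X; Medium→W; Heavy→Y.
The unique mutual best reply is (Light, X), giving (6, 6).
Delta's commitment gain: 7 − 6 = 1.

1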